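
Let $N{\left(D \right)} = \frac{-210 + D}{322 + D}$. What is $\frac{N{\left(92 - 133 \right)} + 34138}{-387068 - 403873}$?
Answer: $- \frac{3197509}{74084807} \approx -0.04316$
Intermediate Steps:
$N{\left(D \right)} = \frac{-210 + D}{322 + D}$
$\frac{N{\left(92 - 133 \right)} + 34138}{-387068 - 403873} = \frac{\frac{-210 + \left(92 - 133\right)}{322 + \left(92 - 133\right)} + 34138}{-387068 - 403873} = \frac{\frac{-210 - 41}{322 - 41} + 34138}{-790941} = \left(\frac{1}{281} \left(-251\right) + 34138\right) \left(- \frac{1}{790941}\right) = \left(- \frac{251}{281} + 34138\right) \left(- \frac{1}{790941}\right) = \frac{9592527}{281} \left(- \frac{1}{790941}\right) = - \frac{3197509}{74084807}$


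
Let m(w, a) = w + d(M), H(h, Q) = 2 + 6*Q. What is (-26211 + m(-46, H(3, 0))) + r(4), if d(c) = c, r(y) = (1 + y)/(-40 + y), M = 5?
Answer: -945077/36 ≈ -26252.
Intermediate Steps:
r(y) = (1 + y)/(-40 + y)
m(w, a) = 5 + w (m(w, a) = w + 5 = 5 + w)
(-26211 + m(-46, H(3, 0))) + r(4) = (-26211 + (5 - 46)) + (1 + 4)/(-40 + 4) = (-26211 - 41) + 5/(-36) = -26252 - 1/36*5 = -26252 - 5/36 = -945077/36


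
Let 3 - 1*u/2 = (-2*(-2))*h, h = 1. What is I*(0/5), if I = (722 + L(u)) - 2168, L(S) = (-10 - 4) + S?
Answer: 0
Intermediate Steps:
u = -2 (u = 6 - 2*(-2*(-2)) = 6 - 8 = -2)
L(S) = -14 + S
I = -1462 (I = (722 + (-14 - 2)) - 2168 = (722 - 16) - 2168 = 706 - 2168 = -1462)
I*(0/5) = -0/5 = -1462*0 = 0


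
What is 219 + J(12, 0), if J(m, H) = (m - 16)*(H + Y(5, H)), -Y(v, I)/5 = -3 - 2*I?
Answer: 159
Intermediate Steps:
Y(v, I) = 15 + 10*I (Y(v, I) = -5*(-3 - 2*I) = 15 + 10*I)
J(m, H) = (-16 + m)*(15 + 11*H) (J(m, H) = (m - 16)*(H + (15 + 10*H)) = (-16 + m)*(15 + 11*H))
219 + J(12, 0) = 219 + (-240 - 176*0 + 15*12 + 11*0*12) = 219 + (-240 + 0 + 180 + 0) = 219 - 60 = 159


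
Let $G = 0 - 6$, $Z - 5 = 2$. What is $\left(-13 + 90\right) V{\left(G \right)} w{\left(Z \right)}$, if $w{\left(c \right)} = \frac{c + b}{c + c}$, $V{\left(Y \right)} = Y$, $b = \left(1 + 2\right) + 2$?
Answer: $-396$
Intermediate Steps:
$Z = 7$ ($Z = 5 + 2 = 7$)
$b = 5$ ($b = 3 + 2 = 5$)
$G = -6$ ($G = 0 - 6 = -6$)
$w{\left(c \right)} = \frac{5 + c}{2 c}$ ($w{\left(c \right)} = \frac{c + 5}{c + c} = \frac{5 + c}{2 c}$)
$\left(-13 + 90\right) V{\left(G \right)} w{\left(Z \right)} = \left(-13 + 90\right) \left(-6\right) \frac{5 + 7}{2 \cdot 7} = 77 \left(-6\right) \frac{1}{2} \cdot \frac{1}{7} \cdot 12 = \left(-462\right) \frac{6}{7} = -396$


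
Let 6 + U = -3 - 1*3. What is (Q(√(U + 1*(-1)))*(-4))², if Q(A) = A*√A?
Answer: -208*I*√13 ≈ -749.96*I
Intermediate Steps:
U = -12 (U = -6 + (-3 - 1*3) = -6 + (-3 - 3) = -6 - 6 = -12)
Q(A) = A^(3/2)
(Q(√(U + 1*(-1)))*(-4))² = ((√(-12 + 1*(-1)))^(3/2)*(-4))² = ((√(-12 - 1))^(3/2)*(-4))² = ((√(-13))^(3/2)*(-4))² = ((I*√13)^(3/2)*(-4))² = ((13^(¾)*I^(3/2))*(-4))² = (-4*13^(¾)*I^(3/2))² = -208*I*√13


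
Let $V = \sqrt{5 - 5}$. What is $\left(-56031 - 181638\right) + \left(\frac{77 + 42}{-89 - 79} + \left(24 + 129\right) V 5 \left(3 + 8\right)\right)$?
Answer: $- \frac{5704073}{24} \approx -2.3767 \cdot 10^{5}$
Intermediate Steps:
$V = 0$ ($V = \sqrt{0} = 0$)
$\left(-56031 - 181638\right) + \left(\frac{77 + 42}{-89 - 79} + \left(24 + 129\right) V 5 \left(3 + 8\right)\right) = \left(-56031 - 181638\right) + \left(\frac{77 + 42}{-89 - 79} + \left(24 + 129\right) 0 \cdot 5 \left(3 + 8\right)\right) = -237669 + \left(\frac{119}{-168} + 153 \cdot 0 \cdot 11\right) = -237669 + \left(119 \left(- \frac{1}{168}\right) + 153 \cdot 0\right) = -237669 + \left(- \frac{17}{24} + 0\right) = -237669 - \frac{17}{24} = - \frac{5704073}{24}$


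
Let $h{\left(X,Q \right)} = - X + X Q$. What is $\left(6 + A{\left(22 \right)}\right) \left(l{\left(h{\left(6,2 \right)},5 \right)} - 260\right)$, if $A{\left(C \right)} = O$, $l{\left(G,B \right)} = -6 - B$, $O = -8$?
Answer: $542$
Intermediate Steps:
$h{\left(X,Q \right)} = - X + Q X$
$A{\left(C \right)} = -8$
$\left(6 + A{\left(22 \right)}\right) \left(l{\left(h{\left(6,2 \right)},5 \right)} - 260\right) = \left(6 - 8\right) \left(\left(-6 - 5\right) - 260\right) = - 2 \left(\left(-6 - 5\right) - 260\right) = - 2 \left(-11 - 260\right) = \left(-2\right) \left(-271\right) = 542$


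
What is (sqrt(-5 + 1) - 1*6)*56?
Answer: -336 + 112*I ≈ -336.0 + 112.0*I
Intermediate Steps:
(sqrt(-5 + 1) - 1*6)*56 = (sqrt(-4) - 6)*56 = (2*I - 6)*56 = (-6 + 2*I)*56 = -336 + 112*I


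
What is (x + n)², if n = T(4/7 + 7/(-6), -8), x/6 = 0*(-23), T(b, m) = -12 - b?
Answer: 229441/1764 ≈ 130.07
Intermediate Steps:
x = 0 (x = 6*(0*(-23)) = 6*0 = 0)
n = -479/42 (n = -12 - (4/7 + 7/(-6)) = -12 - (4*(⅐) + 7*(-⅙)) = -12 - (4/7 - 7/6) = -12 - 1*(-25/42) = -12 + 25/42 = -479/42 ≈ -11.405)
(x + n)² = (0 - 479/42)² = (-479/42)² = 229441/1764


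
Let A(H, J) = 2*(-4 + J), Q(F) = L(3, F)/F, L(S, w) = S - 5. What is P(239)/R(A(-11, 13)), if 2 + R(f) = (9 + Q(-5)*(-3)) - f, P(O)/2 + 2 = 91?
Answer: -890/61 ≈ -14.590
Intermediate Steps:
L(S, w) = -5 + S
P(O) = 178 (P(O) = -4 + 2*91 = -4 + 182 = 178)
Q(F) = -2/F (Q(F) = (-5 + 3)/F = -2/F)
A(H, J) = -8 + 2*J
R(f) = 29/5 - f (R(f) = -2 + ((9 - 2/(-5)*(-3)) - f) = -2 + ((9 - 2*(-⅕)*(-3)) - f) = -2 + ((9 + (⅖)*(-3)) - f) = -2 + ((9 - 6/5) - f) = -2 + (39/5 - f) = 29/5 - f)
P(239)/R(A(-11, 13)) = 178/(29/5 - (-8 + 2*13)) = 178/(29/5 - (-8 + 26)) = 178/(29/5 - 1*18) = 178/(29/5 - 18) = 178/(-61/5) = 178*(-5/61) = -890/61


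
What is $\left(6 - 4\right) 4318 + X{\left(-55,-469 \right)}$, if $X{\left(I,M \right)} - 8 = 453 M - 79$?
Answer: $-203892$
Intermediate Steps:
$X{\left(I,M \right)} = -71 + 453 M$ ($X{\left(I,M \right)} = 8 + \left(453 M - 79\right) = 8 + \left(-79 + 453 M\right) = -71 + 453 M$)
$\left(6 - 4\right) 4318 + X{\left(-55,-469 \right)} = \left(6 - 4\right) 4318 + \left(-71 + 453 \left(-469\right)\right) = \left(6 - 4\right) 4318 - 212528 = 2 \cdot 4318 - 212528 = 8636 - 212528 = -203892$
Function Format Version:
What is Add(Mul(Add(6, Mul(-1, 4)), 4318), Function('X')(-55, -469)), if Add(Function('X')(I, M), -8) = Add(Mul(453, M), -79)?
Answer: -203892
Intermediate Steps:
Function('X')(I, M) = Add(-71, Mul(453, M)) (Function('X')(I, M) = Add(8, Add(Mul(453, M), -79)) = Add(8, Add(-79, Mul(453, M))) = Add(-71, Mul(453, M)))
Add(Mul(Add(6, Mul(-1, 4)), 4318), Function('X')(-55, -469)) = Add(Mul(Add(6, Mul(-1, 4)), 4318), Add(-71, Mul(453, -469))) = Add(Mul(Add(6, -4), 4318), Add(-71, -212457)) = Add(Mul(2, 4318), -212528) = Add(8636, -212528) = -203892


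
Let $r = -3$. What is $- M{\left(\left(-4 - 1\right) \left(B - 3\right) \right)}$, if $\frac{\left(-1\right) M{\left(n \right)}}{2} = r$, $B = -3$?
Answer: $-6$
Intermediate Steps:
$M{\left(n \right)} = 6$ ($M{\left(n \right)} = \left(-2\right) \left(-3\right) = 6$)
$- M{\left(\left(-4 - 1\right) \left(B - 3\right) \right)} = \left(-1\right) 6 = -6$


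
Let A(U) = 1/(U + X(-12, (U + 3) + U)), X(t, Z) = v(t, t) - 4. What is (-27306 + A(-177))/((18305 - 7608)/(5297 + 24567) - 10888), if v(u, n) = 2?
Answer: 29193702520/11640317553 ≈ 2.5080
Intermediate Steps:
X(t, Z) = -2 (X(t, Z) = 2 - 4 = -2)
A(U) = 1/(-2 + U) (A(U) = 1/(U - 2) = 1/(-2 + U))
(-27306 + A(-177))/((18305 - 7608)/(5297 + 24567) - 10888) = (-27306 + 1/(-2 - 177))/((18305 - 7608)/(5297 + 24567) - 10888) = (-27306 + 1/(-179))/(10697/29864 - 10888) = (-27306 - 1/179)/(10697*(1/29864) - 10888) = -4887775/(179*(10697/29864 - 10888)) = -4887775/(179*(-325148535/29864)) = -4887775/179*(-29864/325148535) = 29193702520/11640317553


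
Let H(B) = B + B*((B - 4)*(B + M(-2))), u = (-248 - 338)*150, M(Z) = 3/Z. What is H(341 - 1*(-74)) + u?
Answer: 140882285/2 ≈ 7.0441e+7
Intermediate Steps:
u = -87900 (u = -586*150 = -87900)
H(B) = B + B*(-4 + B)*(-3/2 + B) (H(B) = B + B*((B - 4)*(B + 3/(-2))) = B + B*((-4 + B)*(B + 3*(-½))) = B + B*((-4 + B)*(B - 3/2)) = B + B*((-4 + B)*(-3/2 + B)) = B + B*(-4 + B)*(-3/2 + B))
H(341 - 1*(-74)) + u = (341 - 1*(-74))*(14 - 11*(341 - 1*(-74)) + 2*(341 - 1*(-74))²)/2 - 87900 = (341 + 74)*(14 - 11*(341 + 74) + 2*(341 + 74)²)/2 - 87900 = (½)*415*(14 - 11*415 + 2*415²) - 87900 = (½)*415*(14 - 4565 + 2*172225) - 87900 = (½)*415*(14 - 4565 + 344450) - 87900 = (½)*415*339899 - 87900 = 141058085/2 - 87900 = 140882285/2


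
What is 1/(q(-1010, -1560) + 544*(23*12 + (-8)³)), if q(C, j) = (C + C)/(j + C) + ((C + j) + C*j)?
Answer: 257/371274224 ≈ 6.9221e-7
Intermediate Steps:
q(C, j) = C + j + C*j + 2*C/(C + j) (q(C, j) = (2*C)/(C + j) + (C + j + C*j) = 2*C/(C + j) + (C + j + C*j) = C + j + C*j + 2*C/(C + j))
1/(q(-1010, -1560) + 544*(23*12 + (-8)³)) = 1/(((-1010)² + (-1560)² + 2*(-1010) - 1010*(-1560)² - 1560*(-1010)² + 2*(-1010)*(-1560))/(-1010 - 1560) + 544*(23*12 + (-8)³)) = 1/((1020100 + 2433600 - 2020 - 1010*2433600 - 1560*1020100 + 3151200)/(-2570) + 544*(276 - 512)) = 1/(-(1020100 + 2433600 - 2020 - 2457936000 - 1591356000 + 3151200)/2570 + 544*(-236)) = 1/(-1/2570*(-4042689120) - 128384) = 1/(404268912/257 - 128384) = 1/(371274224/257) = 257/371274224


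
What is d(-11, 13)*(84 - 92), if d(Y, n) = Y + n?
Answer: -16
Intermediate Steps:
d(-11, 13)*(84 - 92) = (-11 + 13)*(84 - 92) = 2*(-8) = -16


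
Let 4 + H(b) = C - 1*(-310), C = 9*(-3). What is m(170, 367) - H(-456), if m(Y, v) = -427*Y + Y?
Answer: -72699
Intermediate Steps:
C = -27
m(Y, v) = -426*Y
H(b) = 279 (H(b) = -4 + (-27 - 1*(-310)) = -4 + (-27 + 310) = -4 + 283 = 279)
m(170, 367) - H(-456) = -426*170 - 1*279 = -72420 - 279 = -72699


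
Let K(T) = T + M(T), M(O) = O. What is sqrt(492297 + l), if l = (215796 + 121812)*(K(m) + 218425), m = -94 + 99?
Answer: sqrt(73745895777) ≈ 2.7156e+5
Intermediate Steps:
m = 5
K(T) = 2*T (K(T) = T + T = 2*T)
l = 73745403480 (l = (215796 + 121812)*(2*5 + 218425) = 337608*(10 + 218425) = 337608*218435 = 73745403480)
sqrt(492297 + l) = sqrt(492297 + 73745403480) = sqrt(73745895777)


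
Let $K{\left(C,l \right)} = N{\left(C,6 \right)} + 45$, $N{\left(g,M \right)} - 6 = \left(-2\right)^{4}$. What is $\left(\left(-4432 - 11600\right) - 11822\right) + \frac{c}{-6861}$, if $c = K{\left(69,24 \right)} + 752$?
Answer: $- \frac{63702371}{2287} \approx -27854.0$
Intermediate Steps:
$N{\left(g,M \right)} = 22$ ($N{\left(g,M \right)} = 6 + \left(-2\right)^{4} = 6 + 16 = 22$)
$K{\left(C,l \right)} = 67$ ($K{\left(C,l \right)} = 22 + 45 = 67$)
$c = 819$ ($c = 67 + 752 = 819$)
$\left(\left(-4432 - 11600\right) - 11822\right) + \frac{c}{-6861} = \left(\left(-4432 - 11600\right) - 11822\right) + \frac{819}{-6861} = \left(\left(-4432 - 11600\right) - 11822\right) + 819 \left(- \frac{1}{6861}\right) = \left(-16032 - 11822\right) - \frac{273}{2287} = -27854 - \frac{273}{2287} = - \frac{63702371}{2287}$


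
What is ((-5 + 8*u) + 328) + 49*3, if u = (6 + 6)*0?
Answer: 470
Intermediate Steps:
u = 0 (u = 12*0 = 0)
((-5 + 8*u) + 328) + 49*3 = ((-5 + 8*0) + 328) + 49*3 = ((-5 + 0) + 328) + 147 = (-5 + 328) + 147 = 323 + 147 = 470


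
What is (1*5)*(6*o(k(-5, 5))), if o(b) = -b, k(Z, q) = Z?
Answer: 150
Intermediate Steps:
(1*5)*(6*o(k(-5, 5))) = (1*5)*(6*(-1*(-5))) = 5*(6*5) = 5*30 = 150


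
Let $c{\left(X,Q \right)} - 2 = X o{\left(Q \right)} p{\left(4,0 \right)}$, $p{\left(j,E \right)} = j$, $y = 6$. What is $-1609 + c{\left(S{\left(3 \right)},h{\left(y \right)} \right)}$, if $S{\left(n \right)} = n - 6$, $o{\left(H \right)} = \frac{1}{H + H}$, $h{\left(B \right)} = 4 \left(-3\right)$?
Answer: $- \frac{3213}{2} \approx -1606.5$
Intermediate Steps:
$h{\left(B \right)} = -12$
$o{\left(H \right)} = \frac{1}{2 H}$
$S{\left(n \right)} = -6 + n$
$c{\left(X,Q \right)} = 2 + \frac{2 X}{Q}$ ($c{\left(X,Q \right)} = 2 + X \frac{1}{2 Q} 4 = 2 + \frac{X}{2 Q} 4 = 2 + \frac{2 X}{Q}$)
$-1609 + c{\left(S{\left(3 \right)},h{\left(y \right)} \right)} = -1609 + \left(2 + \frac{2 \left(-6 + 3\right)}{-12}\right) = -1609 + \left(2 + 2 \left(-3\right) \left(- \frac{1}{12}\right)\right) = -1609 + \left(2 + \frac{1}{2}\right) = -1609 + \frac{5}{2} = - \frac{3213}{2}$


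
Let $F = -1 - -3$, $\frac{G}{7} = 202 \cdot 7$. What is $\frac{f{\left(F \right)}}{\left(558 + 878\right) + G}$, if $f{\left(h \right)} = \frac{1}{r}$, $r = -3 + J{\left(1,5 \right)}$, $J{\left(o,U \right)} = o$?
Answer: $- \frac{1}{22668} \approx -4.4115 \cdot 10^{-5}$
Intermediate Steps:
$G = 9898$ ($G = 7 \cdot 202 \cdot 7 = 7 \cdot 1414 = 9898$)
$F = 2$ ($F = -1 + 3 = 2$)
$r = -2$ ($r = -3 + 1 = -2$)
$f{\left(h \right)} = - \frac{1}{2}$ ($f{\left(h \right)} = \frac{1}{-2} = - \frac{1}{2}$)
$\frac{f{\left(F \right)}}{\left(558 + 878\right) + G} = \frac{1}{\left(558 + 878\right) + 9898} \left(- \frac{1}{2}\right) = \frac{1}{1436 + 9898} \left(- \frac{1}{2}\right) = \frac{1}{11334} \left(- \frac{1}{2}\right) = - \frac{1}{22668}$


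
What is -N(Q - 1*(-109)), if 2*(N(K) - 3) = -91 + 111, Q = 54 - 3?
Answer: -13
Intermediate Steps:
Q = 51
N(K) = 13 (N(K) = 3 + (-91 + 111)/2 = 3 + (1/2)*20 = 3 + 10 = 13)
-N(Q - 1*(-109)) = -1*13 = -13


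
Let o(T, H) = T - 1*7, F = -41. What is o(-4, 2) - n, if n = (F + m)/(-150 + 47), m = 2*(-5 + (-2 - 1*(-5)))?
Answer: -1178/103 ≈ -11.437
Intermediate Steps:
o(T, H) = -7 + T (o(T, H) = T - 7 = -7 + T)
m = -4 (m = 2*(-5 + (-2 + 5)) = 2*(-5 + 3) = 2*(-2) = -4)
n = 45/103 (n = (-41 - 4)/(-150 + 47) = -45/(-103) = -45*(-1/103) = 45/103 ≈ 0.43689)
o(-4, 2) - n = (-7 - 4) - 1*45/103 = -11 - 45/103 = -1178/103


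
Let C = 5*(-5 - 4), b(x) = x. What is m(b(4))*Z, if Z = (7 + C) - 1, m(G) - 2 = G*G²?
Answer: -2574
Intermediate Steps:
C = -45 (C = 5*(-9) = -45)
m(G) = 2 + G³ (m(G) = 2 + G*G² = 2 + G³)
Z = -39 (Z = (7 - 45) - 1 = -38 - 1 = -39)
m(b(4))*Z = (2 + 4³)*(-39) = (2 + 64)*(-39) = 66*(-39) = -2574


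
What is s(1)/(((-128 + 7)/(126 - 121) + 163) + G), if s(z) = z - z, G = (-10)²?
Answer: 0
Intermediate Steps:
G = 100
s(z) = 0
s(1)/(((-128 + 7)/(126 - 121) + 163) + G) = 0/(((-128 + 7)/(126 - 121) + 163) + 100) = 0/((-121/5 + 163) + 100) = 0/(694/5 + 100) = 0/(1194/5) = 0*(5/1194) = 0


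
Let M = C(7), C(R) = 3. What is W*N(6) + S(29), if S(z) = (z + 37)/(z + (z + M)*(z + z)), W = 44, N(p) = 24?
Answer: 1990626/1885 ≈ 1056.0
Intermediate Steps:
M = 3
S(z) = (37 + z)/(z + 2*z*(3 + z)) (S(z) = (z + 37)/(z + (z + 3)*(z + z)) = (37 + z)/(z + (3 + z)*(2*z)) = (37 + z)/(z + 2*z*(3 + z)))
W*N(6) + S(29) = 44*24 + (37 + 29)/(29*(7 + 2*29)) = 1056 + (1/29)*66/(7 + 58) = 1056 + (1/29)*66/65 = 1056 + (1/29)*(1/65)*66 = 1056 + 66/1885 = 1990626/1885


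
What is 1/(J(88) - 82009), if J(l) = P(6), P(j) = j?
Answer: -1/82003 ≈ -1.2195e-5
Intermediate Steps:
J(l) = 6
1/(J(88) - 82009) = 1/(6 - 82009) = 1/(-82003) = -1/82003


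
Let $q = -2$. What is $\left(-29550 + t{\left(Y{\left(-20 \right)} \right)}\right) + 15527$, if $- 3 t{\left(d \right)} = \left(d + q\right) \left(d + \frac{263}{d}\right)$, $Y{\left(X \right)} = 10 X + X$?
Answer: $- \frac{3343061}{110} \approx -30391.0$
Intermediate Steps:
$Y{\left(X \right)} = 11 X$
$t{\left(d \right)} = - \frac{\left(-2 + d\right) \left(d + \frac{263}{d}\right)}{3}$ ($t{\left(d \right)} = - \frac{\left(d - 2\right) \left(d + \frac{263}{d}\right)}{3} = - \frac{\left(-2 + d\right) \left(d + \frac{263}{d}\right)}{3}$)
$\left(-29550 + t{\left(Y{\left(-20 \right)} \right)}\right) + 15527 = \left(-29550 + \frac{526 - 11 \left(-20\right) \left(263 + \left(11 \left(-20\right)\right)^{2} - 2 \cdot 11 \left(-20\right)\right)}{3 \cdot 11 \left(-20\right)}\right) + 15527 = \left(-29550 + \frac{526 - - 220 \left(263 + \left(-220\right)^{2} - -440\right)}{3 \left(-220\right)}\right) + 15527 = \left(-29550 + \frac{1}{3} \left(- \frac{1}{220}\right) \left(526 - - 220 \left(263 + 48400 + 440\right)\right)\right) + 15527 = \left(-29550 + \frac{1}{3} \left(- \frac{1}{220}\right) \left(526 - \left(-220\right) 49103\right)\right) + 15527 = \left(-29550 + \frac{1}{3} \left(- \frac{1}{220}\right) \left(526 + 10802660\right)\right) + 15527 = \left(-29550 + \frac{1}{3} \left(- \frac{1}{220}\right) 10803186\right) + 15527 = \left(-29550 - \frac{1800531}{110}\right) + 15527 = - \frac{5051031}{110} + 15527 = - \frac{3343061}{110}$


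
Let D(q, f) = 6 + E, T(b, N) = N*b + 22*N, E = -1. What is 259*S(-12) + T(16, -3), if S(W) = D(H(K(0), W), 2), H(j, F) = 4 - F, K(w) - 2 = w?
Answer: 1181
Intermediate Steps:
T(b, N) = 22*N + N*b
K(w) = 2 + w
D(q, f) = 5 (D(q, f) = 6 - 1 = 5)
S(W) = 5
259*S(-12) + T(16, -3) = 259*5 - 3*(22 + 16) = 1295 - 3*38 = 1295 - 114 = 1181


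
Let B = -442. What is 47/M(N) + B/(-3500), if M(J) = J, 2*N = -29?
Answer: -158091/50750 ≈ -3.1151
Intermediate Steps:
N = -29/2 (N = (½)*(-29) = -29/2 ≈ -14.500)
47/M(N) + B/(-3500) = 47/(-29/2) - 442/(-3500) = 47*(-2/29) - 442*(-1/3500) = -94/29 + 221/1750 = -158091/50750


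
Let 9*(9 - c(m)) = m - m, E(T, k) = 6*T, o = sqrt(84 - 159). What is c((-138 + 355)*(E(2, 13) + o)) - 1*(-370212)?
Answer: 370221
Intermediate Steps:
o = 5*I*sqrt(3) (o = sqrt(-75) = 5*I*sqrt(3) ≈ 8.6602*I)
c(m) = 9 (c(m) = 9 - (m - m)/9 = 9 - 1/9*0 = 9 + 0 = 9)
c((-138 + 355)*(E(2, 13) + o)) - 1*(-370212) = 9 - 1*(-370212) = 9 + 370212 = 370221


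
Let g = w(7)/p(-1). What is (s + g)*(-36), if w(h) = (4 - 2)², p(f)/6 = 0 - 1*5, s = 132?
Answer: -23736/5 ≈ -4747.2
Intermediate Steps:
p(f) = -30 (p(f) = 6*(0 - 1*5) = 6*(0 - 5) = 6*(-5) = -30)
w(h) = 4 (w(h) = 2² = 4)
g = -2/15 (g = 4/(-30) = 4*(-1/30) = -2/15 ≈ -0.13333)
(s + g)*(-36) = (132 - 2/15)*(-36) = (1978/15)*(-36) = -23736/5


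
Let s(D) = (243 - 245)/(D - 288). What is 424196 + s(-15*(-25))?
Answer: 36905050/87 ≈ 4.2420e+5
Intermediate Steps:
s(D) = -2/(-288 + D)
424196 + s(-15*(-25)) = 424196 - 2/(-288 - 15*(-25)) = 424196 - 2/(-288 + 375) = 424196 - 2/87 = 36905050/87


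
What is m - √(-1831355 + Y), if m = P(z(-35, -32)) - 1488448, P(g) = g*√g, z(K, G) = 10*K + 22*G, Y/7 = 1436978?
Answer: -1488448 - √8227491 - 1054*I*√1054 ≈ -1.4913e+6 - 34219.0*I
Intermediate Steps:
Y = 10058846 (Y = 7*1436978 = 10058846)
P(g) = g^(3/2)
m = -1488448 - 1054*I*√1054 (m = (10*(-35) + 22*(-32))^(3/2) - 1488448 = (-350 - 704)^(3/2) - 1488448 = (-1054)^(3/2) - 1488448 = -1054*I*√1054 - 1488448 = -1488448 - 1054*I*√1054 ≈ -1.4884e+6 - 34219.0*I)
m - √(-1831355 + Y) = (-1488448 - 1054*I*√1054) - √(-1831355 + 10058846) = (-1488448 - 1054*I*√1054) - √8227491 = -1488448 - √8227491 - 1054*I*√1054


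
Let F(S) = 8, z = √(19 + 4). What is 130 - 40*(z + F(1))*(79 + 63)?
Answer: -45310 - 5680*√23 ≈ -72550.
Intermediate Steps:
z = √23 ≈ 4.7958
130 - 40*(z + F(1))*(79 + 63) = 130 - 40*(√23 + 8)*(79 + 63) = 130 - 40*(8 + √23)*142 = 130 - 40*(1136 + 142*√23) = 130 + (-45440 - 5680*√23) = -45310 - 5680*√23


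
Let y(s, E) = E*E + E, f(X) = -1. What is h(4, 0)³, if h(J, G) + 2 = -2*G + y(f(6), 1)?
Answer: 0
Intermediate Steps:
y(s, E) = E + E² (y(s, E) = E² + E = E + E²)
h(J, G) = -2*G (h(J, G) = -2 + (-2*G + 1*(1 + 1)) = -2 + (-2*G + 1*2) = -2 + (-2*G + 2) = -2 + (2 - 2*G) = -2*G)
h(4, 0)³ = (-2*0)³ = 0³ = 0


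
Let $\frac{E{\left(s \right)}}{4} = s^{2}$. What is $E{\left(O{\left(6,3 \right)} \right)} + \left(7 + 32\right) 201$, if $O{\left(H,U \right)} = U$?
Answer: $7875$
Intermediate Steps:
$E{\left(s \right)} = 4 s^{2}$
$E{\left(O{\left(6,3 \right)} \right)} + \left(7 + 32\right) 201 = 4 \cdot 3^{2} + \left(7 + 32\right) 201 = 4 \cdot 9 + 39 \cdot 201 = 36 + 7839 = 7875$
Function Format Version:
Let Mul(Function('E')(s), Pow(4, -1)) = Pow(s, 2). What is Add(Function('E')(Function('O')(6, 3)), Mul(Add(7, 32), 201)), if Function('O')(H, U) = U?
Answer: 7875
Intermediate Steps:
Function('E')(s) = Mul(4, Pow(s, 2))
Add(Function('E')(Function('O')(6, 3)), Mul(Add(7, 32), 201)) = Add(Mul(4, Pow(3, 2)), Mul(Add(7, 32), 201)) = Add(Mul(4, 9), Mul(39, 201)) = Add(36, 7839) = 7875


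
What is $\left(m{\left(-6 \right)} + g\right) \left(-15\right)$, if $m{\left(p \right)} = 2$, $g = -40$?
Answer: $570$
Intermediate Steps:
$\left(m{\left(-6 \right)} + g\right) \left(-15\right) = \left(2 - 40\right) \left(-15\right) = \left(-38\right) \left(-15\right) = 570$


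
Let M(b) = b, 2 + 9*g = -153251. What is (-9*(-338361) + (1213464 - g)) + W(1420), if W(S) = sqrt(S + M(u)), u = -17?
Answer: 38481670/9 + sqrt(1403) ≈ 4.2758e+6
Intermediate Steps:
g = -153253/9 (g = -2/9 + (1/9)*(-153251) = -2/9 - 153251/9 = -153253/9 ≈ -17028.)
W(S) = sqrt(-17 + S) (W(S) = sqrt(S - 17) = sqrt(-17 + S))
(-9*(-338361) + (1213464 - g)) + W(1420) = (-9*(-338361) + (1213464 - 1*(-153253/9))) + sqrt(-17 + 1420) = (3045249 + (1213464 + 153253/9)) + sqrt(1403) = (3045249 + 11074429/9) + sqrt(1403) = 38481670/9 + sqrt(1403)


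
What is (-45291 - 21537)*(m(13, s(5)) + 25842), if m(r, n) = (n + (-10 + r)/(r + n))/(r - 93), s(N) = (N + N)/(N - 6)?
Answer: -34539533883/20 ≈ -1.7270e+9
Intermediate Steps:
s(N) = 2*N/(-6 + N) (s(N) = (2*N)/(-6 + N) = 2*N/(-6 + N))
m(r, n) = (n + (-10 + r)/(n + r))/(-93 + r)
(-45291 - 21537)*(m(13, s(5)) + 25842) = (-45291 - 21537)*((-10 + 13 + (2*5/(-6 + 5))² + (2*5/(-6 + 5))*13)/(13² - 186*5/(-6 + 5) - 93*13 + (2*5/(-6 + 5))*13) + 25842) = -66828*((-10 + 13 + (2*5/(-1))² + (2*5/(-1))*13)/(169 - 186*5/(-1) - 1209 + (2*5/(-1))*13) + 25842) = -66828*((-10 + 13 + (2*5*(-1))² + (2*5*(-1))*13)/(169 - 186*5*(-1) - 1209 + (2*5*(-1))*13) + 25842) = -66828*((-10 + 13 + (-10)² - 10*13)/(169 - 93*(-10) - 1209 - 10*13) + 25842) = -66828*((-10 + 13 + 100 - 130)/(169 + 930 - 1209 - 130) + 25842) = -66828*(-27/(-240) + 25842) = -66828*(-1/240*(-27) + 25842) = -66828*(9/80 + 25842) = -66828*2067369/80 = -34539533883/20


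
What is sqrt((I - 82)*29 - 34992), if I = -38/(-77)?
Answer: 2*I*sqrt(55370469)/77 ≈ 193.28*I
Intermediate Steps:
I = 38/77 (I = -38*(-1/77) = 38/77 ≈ 0.49351)
sqrt((I - 82)*29 - 34992) = sqrt((38/77 - 82)*29 - 34992) = sqrt(-6276/77*29 - 34992) = sqrt(-182004/77 - 34992) = sqrt(-2876388/77) = 2*I*sqrt(55370469)/77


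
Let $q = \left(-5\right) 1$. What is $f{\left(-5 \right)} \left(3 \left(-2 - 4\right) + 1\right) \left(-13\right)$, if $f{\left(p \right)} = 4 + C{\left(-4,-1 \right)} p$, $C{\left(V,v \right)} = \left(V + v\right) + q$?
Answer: $11934$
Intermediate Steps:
$q = -5$
$C{\left(V,v \right)} = -5 + V + v$ ($C{\left(V,v \right)} = \left(V + v\right) - 5 = -5 + V + v$)
$f{\left(p \right)} = 4 - 10 p$ ($f{\left(p \right)} = 4 + \left(-5 - 4 - 1\right) p = 4 - 10 p$)
$f{\left(-5 \right)} \left(3 \left(-2 - 4\right) + 1\right) \left(-13\right) = \left(4 - -50\right) \left(3 \left(-2 - 4\right) + 1\right) \left(-13\right) = \left(4 + 50\right) \left(3 \left(-2 - 4\right) + 1\right) \left(-13\right) = 54 \left(3 \left(-6\right) + 1\right) \left(-13\right) = 54 \left(-18 + 1\right) \left(-13\right) = 54 \left(-17\right) \left(-13\right) = \left(-918\right) \left(-13\right) = 11934$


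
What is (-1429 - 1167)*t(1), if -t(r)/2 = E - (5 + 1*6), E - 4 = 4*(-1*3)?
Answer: -98648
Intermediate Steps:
E = -8 (E = 4 + 4*(-1*3) = 4 + 4*(-3) = 4 - 12 = -8)
t(r) = 38 (t(r) = -2*(-8 - (5 + 1*6)) = -2*(-8 - (5 + 6)) = -2*(-8 - 1*11) = -2*(-8 - 11) = -2*(-19) = 38)
(-1429 - 1167)*t(1) = (-1429 - 1167)*38 = -2596*38 = -98648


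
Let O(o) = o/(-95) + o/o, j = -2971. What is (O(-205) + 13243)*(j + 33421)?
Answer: 7663564650/19 ≈ 4.0335e+8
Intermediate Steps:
O(o) = 1 - o/95 (O(o) = o*(-1/95) + 1 = -o/95 + 1 = 1 - o/95)
(O(-205) + 13243)*(j + 33421) = ((1 - 1/95*(-205)) + 13243)*(-2971 + 33421) = ((1 + 41/19) + 13243)*30450 = (60/19 + 13243)*30450 = (251677/19)*30450 = 7663564650/19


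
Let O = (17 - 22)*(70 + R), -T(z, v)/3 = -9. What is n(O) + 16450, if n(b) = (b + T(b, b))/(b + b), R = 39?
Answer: 8965509/545 ≈ 16450.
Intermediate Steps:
T(z, v) = 27 (T(z, v) = -3*(-9) = 27)
O = -545 (O = (17 - 22)*(70 + 39) = -5*109 = -545)
n(b) = (27 + b)/(2*b) (n(b) = (b + 27)/(b + b) = (27 + b)/((2*b)) = (27 + b)*(1/(2*b)) = (27 + b)/(2*b))
n(O) + 16450 = (½)*(27 - 545)/(-545) + 16450 = (½)*(-1/545)*(-518) + 16450 = 259/545 + 16450 = 8965509/545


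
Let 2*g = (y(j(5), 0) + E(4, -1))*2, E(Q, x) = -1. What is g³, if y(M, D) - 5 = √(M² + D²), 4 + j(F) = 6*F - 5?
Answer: 15625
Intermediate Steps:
j(F) = -9 + 6*F (j(F) = -4 + (6*F - 5) = -4 + (-5 + 6*F) = -9 + 6*F)
y(M, D) = 5 + √(D² + M²) (y(M, D) = 5 + √(M² + D²) = 5 + √(D² + M²))
g = 25 (g = (((5 + √(0² + (-9 + 6*5)²)) - 1)*2)/2 = (((5 + √(0 + (-9 + 30)²)) - 1)*2)/2 = (((5 + √(0 + 21²)) - 1)*2)/2 = (((5 + √(0 + 441)) - 1)*2)/2 = (((5 + √441) - 1)*2)/2 = (((5 + 21) - 1)*2)/2 = ((26 - 1)*2)/2 = (25*2)/2 = (½)*50 = 25)
g³ = 25³ = 15625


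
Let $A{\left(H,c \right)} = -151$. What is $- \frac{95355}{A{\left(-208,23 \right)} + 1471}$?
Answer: $- \frac{6357}{88} \approx -72.239$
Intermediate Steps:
$- \frac{95355}{A{\left(-208,23 \right)} + 1471} = - \frac{95355}{-151 + 1471} = - \frac{95355}{1320} = \left(-95355\right) \frac{1}{1320} = - \frac{6357}{88}$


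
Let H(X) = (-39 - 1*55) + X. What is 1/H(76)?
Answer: -1/18 ≈ -0.055556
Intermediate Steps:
H(X) = -94 + X (H(X) = (-39 - 55) + X = -94 + X)
1/H(76) = 1/(-94 + 76) = 1/(-18) = -1/18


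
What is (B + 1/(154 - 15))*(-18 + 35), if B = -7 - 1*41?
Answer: -113407/139 ≈ -815.88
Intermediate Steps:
B = -48 (B = -7 - 41 = -48)
(B + 1/(154 - 15))*(-18 + 35) = (-48 + 1/(154 - 15))*(-18 + 35) = (-48 + 1/139)*17 = -6671/139*17 = -113407/139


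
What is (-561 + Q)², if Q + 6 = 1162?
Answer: 354025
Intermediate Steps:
Q = 1156 (Q = -6 + 1162 = 1156)
(-561 + Q)² = (-561 + 1156)² = 595² = 354025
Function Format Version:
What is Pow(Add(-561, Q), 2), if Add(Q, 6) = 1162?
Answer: 354025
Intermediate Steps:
Q = 1156 (Q = Add(-6, 1162) = 1156)
Pow(Add(-561, Q), 2) = Pow(Add(-561, 1156), 2) = Pow(595, 2) = 354025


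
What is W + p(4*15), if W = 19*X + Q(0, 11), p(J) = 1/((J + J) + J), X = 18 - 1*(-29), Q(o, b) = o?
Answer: 160741/180 ≈ 893.01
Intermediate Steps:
X = 47 (X = 18 + 29 = 47)
p(J) = 1/(3*J) (p(J) = 1/(2*J + J) = 1/(3*J))
W = 893 (W = 19*47 + 0 = 893 + 0 = 893)
W + p(4*15) = 893 + 1/(3*((4*15))) = 893 + (⅓)/60 = 893 + (⅓)*(1/60) = 893 + 1/180 = 160741/180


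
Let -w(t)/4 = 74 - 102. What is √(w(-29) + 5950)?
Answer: √6062 ≈ 77.859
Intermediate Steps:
w(t) = 112 (w(t) = -4*(74 - 102) = -4*(-28) = 112)
√(w(-29) + 5950) = √(112 + 5950) = √6062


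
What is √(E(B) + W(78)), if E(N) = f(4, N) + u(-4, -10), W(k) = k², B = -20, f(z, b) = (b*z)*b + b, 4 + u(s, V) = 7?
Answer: √7667 ≈ 87.561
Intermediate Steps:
u(s, V) = 3 (u(s, V) = -4 + 7 = 3)
f(z, b) = b + z*b² (f(z, b) = z*b² + b = b + z*b²)
E(N) = 3 + N*(1 + 4*N) (E(N) = N*(1 + N*4) + 3 = N*(1 + 4*N) + 3 = 3 + N*(1 + 4*N))
√(E(B) + W(78)) = √((3 - 20*(1 + 4*(-20))) + 78²) = √((3 - 20*(1 - 80)) + 6084) = √((3 - 20*(-79)) + 6084) = √((3 + 1580) + 6084) = √(1583 + 6084) = √7667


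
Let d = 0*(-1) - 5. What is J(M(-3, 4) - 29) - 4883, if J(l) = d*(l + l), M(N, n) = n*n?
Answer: -4753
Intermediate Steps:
M(N, n) = n**2
d = -5 (d = 0 - 5 = -5)
J(l) = -10*l (J(l) = -5*(l + l) = -10*l)
J(M(-3, 4) - 29) - 4883 = -10*(4**2 - 29) - 4883 = -10*(16 - 29) - 4883 = -10*(-13) - 4883 = 130 - 4883 = -4753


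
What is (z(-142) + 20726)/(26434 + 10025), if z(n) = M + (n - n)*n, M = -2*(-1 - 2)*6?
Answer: 20762/36459 ≈ 0.56946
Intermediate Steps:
M = 36 (M = -(-6)*6 = -2*(-18) = 36)
z(n) = 36 (z(n) = 36 + (n - n)*n = 36 + 0*n = 36 + 0 = 36)
(z(-142) + 20726)/(26434 + 10025) = (36 + 20726)/(26434 + 10025) = 20762/36459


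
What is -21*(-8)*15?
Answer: 2520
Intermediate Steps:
-21*(-8)*15 = 168*15 = 2520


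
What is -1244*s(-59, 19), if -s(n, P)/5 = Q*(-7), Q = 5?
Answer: -217700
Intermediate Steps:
s(n, P) = 175 (s(n, P) = -25*(-7) = -5*(-35) = 175)
-1244*s(-59, 19) = -1244*175 = -217700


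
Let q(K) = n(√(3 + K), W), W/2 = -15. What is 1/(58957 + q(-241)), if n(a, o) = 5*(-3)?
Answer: 1/58942 ≈ 1.6966e-5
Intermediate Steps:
W = -30 (W = 2*(-15) = -30)
n(a, o) = -15
q(K) = -15
1/(58957 + q(-241)) = 1/(58957 - 15) = 1/58942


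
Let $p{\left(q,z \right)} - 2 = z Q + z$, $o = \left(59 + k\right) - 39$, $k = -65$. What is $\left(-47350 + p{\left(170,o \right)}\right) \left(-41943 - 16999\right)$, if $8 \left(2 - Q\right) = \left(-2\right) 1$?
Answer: $\frac{5598812167}{2} \approx 2.7994 \cdot 10^{9}$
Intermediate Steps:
$Q = \frac{9}{4}$ ($Q = 2 - \frac{\left(-2\right) 1}{8} = 2 - - \frac{1}{4} = 2 + \frac{1}{4} = \frac{9}{4} \approx 2.25$)
$o = -45$ ($o = \left(59 - 65\right) - 39 = -6 - 39 = -45$)
$p{\left(q,z \right)} = 2 + \frac{13 z}{4}$ ($p{\left(q,z \right)} = 2 + \left(z \frac{9}{4} + z\right) = 2 + \left(\frac{9 z}{4} + z\right) = 2 + \frac{13 z}{4}$)
$\left(-47350 + p{\left(170,o \right)}\right) \left(-41943 - 16999\right) = \left(-47350 + \left(2 + \frac{13}{4} \left(-45\right)\right)\right) \left(-41943 - 16999\right) = \left(-47350 + \left(2 - \frac{585}{4}\right)\right) \left(-58942\right) = \left(-47350 - \frac{577}{4}\right) \left(-58942\right) = \left(- \frac{189977}{4}\right) \left(-58942\right) = \frac{5598812167}{2}$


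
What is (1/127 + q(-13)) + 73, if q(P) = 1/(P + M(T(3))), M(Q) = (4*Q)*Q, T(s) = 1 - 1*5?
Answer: 472999/6477 ≈ 73.027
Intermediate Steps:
T(s) = -4 (T(s) = 1 - 5 = -4)
M(Q) = 4*Q²
q(P) = 1/(64 + P) (q(P) = 1/(P + 4*(-4)²) = 1/(P + 4*16) = 1/(P + 64) = 1/(64 + P))
(1/127 + q(-13)) + 73 = (1/127 + 1/(64 - 13)) + 73 = (1/127 + 1/51) + 73 = 178/6477 + 73 = 472999/6477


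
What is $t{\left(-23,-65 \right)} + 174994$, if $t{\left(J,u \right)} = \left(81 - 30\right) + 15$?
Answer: $175060$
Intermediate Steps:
$t{\left(J,u \right)} = 66$ ($t{\left(J,u \right)} = 51 + 15 = 66$)
$t{\left(-23,-65 \right)} + 174994 = 66 + 174994 = 175060$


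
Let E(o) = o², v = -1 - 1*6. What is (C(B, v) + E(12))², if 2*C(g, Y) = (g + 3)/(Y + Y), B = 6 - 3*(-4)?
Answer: 328329/16 ≈ 20521.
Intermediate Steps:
v = -7 (v = -1 - 6 = -7)
B = 18 (B = 6 + 12 = 18)
C(g, Y) = (3 + g)/(4*Y) (C(g, Y) = ((g + 3)/(Y + Y))/2 = ((3 + g)/((2*Y)))/2 = ((3 + g)*(1/(2*Y)))/2 = ((3 + g)/(2*Y))/2 = (3 + g)/(4*Y))
(C(B, v) + E(12))² = ((¼)*(3 + 18)/(-7) + 12²)² = ((¼)*(-⅐)*21 + 144)² = (-¾ + 144)² = (573/4)² = 328329/16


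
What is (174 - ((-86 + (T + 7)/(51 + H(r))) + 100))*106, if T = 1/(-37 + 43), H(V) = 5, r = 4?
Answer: 2847001/168 ≈ 16946.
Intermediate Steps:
T = ⅙ (T = 1/6 = ⅙ ≈ 0.16667)
(174 - ((-86 + (T + 7)/(51 + H(r))) + 100))*106 = (174 - ((-86 + (⅙ + 7)/(51 + 5)) + 100))*106 = (174 - ((-86 + (43/6)/56) + 100))*106 = (174 - ((-86 + (43/6)*(1/56)) + 100))*106 = (174 - ((-86 + 43/336) + 100))*106 = (174 - (-28853/336 + 100))*106 = (174 - 1*4747/336)*106 = (174 - 4747/336)*106 = (53717/336)*106 = 2847001/168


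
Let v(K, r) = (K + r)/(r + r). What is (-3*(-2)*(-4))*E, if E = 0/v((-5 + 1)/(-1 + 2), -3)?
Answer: 0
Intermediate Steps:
v(K, r) = (K + r)/(2*r) (v(K, r) = (K + r)/((2*r)) = (K + r)*(1/(2*r)) = (K + r)/(2*r))
E = 0 (E = 0/(((½)*((-5 + 1)/(-1 + 2) - 3)/(-3))) = 0/(((½)*(-⅓)*(-4/1 - 3))) = 0/(((½)*(-⅓)*(-4*1 - 3))) = 0/(((½)*(-⅓)*(-4 - 3))) = 0/(((½)*(-⅓)*(-7))) = 0/(7/6) = 0*(6/7) = 0)
(-3*(-2)*(-4))*E = (-3*(-2)*(-4))*0 = (6*(-4))*0 = -24*0 = 0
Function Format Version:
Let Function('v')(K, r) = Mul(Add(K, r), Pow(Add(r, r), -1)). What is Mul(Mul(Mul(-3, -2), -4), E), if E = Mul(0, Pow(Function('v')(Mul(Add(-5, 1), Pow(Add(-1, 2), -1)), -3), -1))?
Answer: 0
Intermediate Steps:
Function('v')(K, r) = Mul(Rational(1, 2), Pow(r, -1), Add(K, r)) (Function('v')(K, r) = Mul(Add(K, r), Pow(Mul(2, r), -1)) = Mul(Add(K, r), Mul(Rational(1, 2), Pow(r, -1))) = Mul(Rational(1, 2), Pow(r, -1), Add(K, r)))
E = 0 (E = Mul(0, Pow(Mul(Rational(1, 2), Pow(-3, -1), Add(Mul(Add(-5, 1), Pow(Add(-1, 2), -1)), -3)), -1)) = Mul(0, Pow(Mul(Rational(1, 2), Rational(-1, 3), Add(Mul(-4, Pow(1, -1)), -3)), -1)) = Mul(0, Pow(Mul(Rational(1, 2), Rational(-1, 3), Add(Mul(-4, 1), -3)), -1)) = Mul(0, Pow(Mul(Rational(1, 2), Rational(-1, 3), Add(-4, -3)), -1)) = Mul(0, Pow(Mul(Rational(1, 2), Rational(-1, 3), -7), -1)) = Mul(0, Pow(Rational(7, 6), -1)) = Mul(0, Rational(6, 7)) = 0)
Mul(Mul(Mul(-3, -2), -4), E) = Mul(Mul(Mul(-3, -2), -4), 0) = Mul(Mul(6, -4), 0) = Mul(-24, 0) = 0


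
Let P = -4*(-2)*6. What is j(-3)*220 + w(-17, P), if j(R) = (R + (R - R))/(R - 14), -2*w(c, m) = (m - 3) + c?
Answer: 422/17 ≈ 24.824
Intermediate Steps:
P = 48 (P = 8*6 = 48)
w(c, m) = 3/2 - c/2 - m/2 (w(c, m) = -((m - 3) + c)/2 = -((-3 + m) + c)/2 = -(-3 + c + m)/2 = 3/2 - c/2 - m/2)
j(R) = R/(-14 + R) (j(R) = (R + 0)/(-14 + R) = R/(-14 + R))
j(-3)*220 + w(-17, P) = -3/(-14 - 3)*220 + (3/2 - ½*(-17) - ½*48) = -3/(-17)*220 + (3/2 + 17/2 - 24) = -3*(-1/17)*220 - 14 = (3/17)*220 - 14 = 660/17 - 14 = 422/17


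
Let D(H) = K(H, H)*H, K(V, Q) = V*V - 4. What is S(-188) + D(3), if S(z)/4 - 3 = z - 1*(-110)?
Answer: -285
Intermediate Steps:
S(z) = 452 + 4*z (S(z) = 12 + 4*(z - 1*(-110)) = 12 + 4*(z + 110) = 12 + 4*(110 + z) = 12 + (440 + 4*z) = 452 + 4*z)
K(V, Q) = -4 + V**2 (K(V, Q) = V**2 - 4 = -4 + V**2)
D(H) = H*(-4 + H**2) (D(H) = (-4 + H**2)*H = H*(-4 + H**2))
S(-188) + D(3) = (452 + 4*(-188)) + 3*(-4 + 3**2) = (452 - 752) + 3*(-4 + 9) = -300 + 3*5 = -300 + 15 = -285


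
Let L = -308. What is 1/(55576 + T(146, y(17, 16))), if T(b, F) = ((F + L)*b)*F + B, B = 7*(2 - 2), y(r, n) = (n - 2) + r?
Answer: -1/1198126 ≈ -8.3464e-7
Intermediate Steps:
y(r, n) = -2 + n + r (y(r, n) = (-2 + n) + r = -2 + n + r)
B = 0 (B = 7*0 = 0)
T(b, F) = F*b*(-308 + F) (T(b, F) = ((F - 308)*b)*F + 0 = ((-308 + F)*b)*F + 0 = (b*(-308 + F))*F + 0 = F*b*(-308 + F) + 0 = F*b*(-308 + F))
1/(55576 + T(146, y(17, 16))) = 1/(55576 + (-2 + 16 + 17)*146*(-308 + (-2 + 16 + 17))) = 1/(55576 + 31*146*(-308 + 31)) = 1/(55576 + 31*146*(-277)) = 1/(55576 - 1253702) = 1/(-1198126) = -1/1198126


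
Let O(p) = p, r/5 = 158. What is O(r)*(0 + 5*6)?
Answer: 23700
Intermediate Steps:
r = 790 (r = 5*158 = 790)
O(r)*(0 + 5*6) = 790*(0 + 5*6) = 790*(0 + 30) = 790*30 = 23700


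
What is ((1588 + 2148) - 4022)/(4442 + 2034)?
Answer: -143/3238 ≈ -0.044163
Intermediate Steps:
((1588 + 2148) - 4022)/(4442 + 2034) = (3736 - 4022)/6476 = -286*1/6476 = -143/3238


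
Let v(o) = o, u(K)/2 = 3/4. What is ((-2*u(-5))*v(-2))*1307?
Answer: 7842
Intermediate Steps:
u(K) = 3/2 (u(K) = 2*(3/4) = 2*(3*(¼)) = 2*(¾) = 3/2)
((-2*u(-5))*v(-2))*1307 = (-2*3/2*(-2))*1307 = -3*(-2)*1307 = 6*1307 = 7842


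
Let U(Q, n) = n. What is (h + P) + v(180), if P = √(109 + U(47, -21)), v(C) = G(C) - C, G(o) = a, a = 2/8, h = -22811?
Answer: -91963/4 + 2*√22 ≈ -22981.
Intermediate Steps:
a = ¼ (a = 2*(⅛) = ¼ ≈ 0.25000)
G(o) = ¼
v(C) = ¼ - C
P = 2*√22 (P = √(109 - 21) = √88 = 2*√22 ≈ 9.3808)
(h + P) + v(180) = (-22811 + 2*√22) + (¼ - 1*180) = (-22811 + 2*√22) + (¼ - 180) = (-22811 + 2*√22) - 719/4 = -91963/4 + 2*√22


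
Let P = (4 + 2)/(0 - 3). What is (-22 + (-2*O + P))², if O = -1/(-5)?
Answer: 14884/25 ≈ 595.36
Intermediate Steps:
O = ⅕ (O = -1*(-⅕) = ⅕ ≈ 0.20000)
P = -2 (P = 6/(-3) = 6*(-⅓) = -2)
(-22 + (-2*O + P))² = (-22 + (-2*⅕ - 2))² = (-22 + (-⅖ - 2))² = (-22 - 12/5)² = (-122/5)² = 14884/25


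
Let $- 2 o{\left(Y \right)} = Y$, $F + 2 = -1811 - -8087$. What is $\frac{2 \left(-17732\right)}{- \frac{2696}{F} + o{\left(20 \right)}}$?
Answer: $\frac{55625284}{16359} \approx 3400.3$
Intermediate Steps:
$F = 6274$ ($F = -2 - -6276 = -2 + \left(-1811 + 8087\right) = -2 + 6276 = 6274$)
$o{\left(Y \right)} = - \frac{Y}{2}$
$\frac{2 \left(-17732\right)}{- \frac{2696}{F} + o{\left(20 \right)}} = \frac{2 \left(-17732\right)}{- \frac{2696}{6274} - 10} = - \frac{35464}{\left(-2696\right) \frac{1}{6274} - 10} = - \frac{35464}{- \frac{1348}{3137} - 10} = - \frac{35464}{- \frac{32718}{3137}} = \left(-35464\right) \left(- \frac{3137}{32718}\right) = \frac{55625284}{16359}$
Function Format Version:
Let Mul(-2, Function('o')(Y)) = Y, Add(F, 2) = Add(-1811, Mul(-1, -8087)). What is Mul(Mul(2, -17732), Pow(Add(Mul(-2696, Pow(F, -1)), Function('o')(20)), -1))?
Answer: Rational(55625284, 16359) ≈ 3400.3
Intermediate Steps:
F = 6274 (F = Add(-2, Add(-1811, Mul(-1, -8087))) = Add(-2, Add(-1811, 8087)) = Add(-2, 6276) = 6274)
Function('o')(Y) = Mul(Rational(-1, 2), Y)
Mul(Mul(2, -17732), Pow(Add(Mul(-2696, Pow(F, -1)), Function('o')(20)), -1)) = Mul(Mul(2, -17732), Pow(Add(Mul(-2696, Pow(6274, -1)), Mul(Rational(-1, 2), 20)), -1)) = Mul(-35464, Pow(Add(Mul(-2696, Rational(1, 6274)), -10), -1)) = Mul(-35464, Pow(Add(Rational(-1348, 3137), -10), -1)) = Mul(-35464, Pow(Rational(-32718, 3137), -1)) = Mul(-35464, Rational(-3137, 32718)) = Rational(55625284, 16359)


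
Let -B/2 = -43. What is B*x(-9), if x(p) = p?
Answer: -774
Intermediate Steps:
B = 86 (B = -2*(-43) = 86)
B*x(-9) = 86*(-9) = -774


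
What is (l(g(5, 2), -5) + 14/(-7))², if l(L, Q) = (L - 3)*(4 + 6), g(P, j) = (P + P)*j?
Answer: 28224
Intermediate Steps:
g(P, j) = 2*P*j (g(P, j) = (2*P)*j = 2*P*j)
l(L, Q) = -30 + 10*L (l(L, Q) = (-3 + L)*10 = -30 + 10*L)
(l(g(5, 2), -5) + 14/(-7))² = ((-30 + 10*(2*5*2)) + 14/(-7))² = ((-30 + 10*20) + 14*(-⅐))² = ((-30 + 200) - 2)² = (170 - 2)² = 168² = 28224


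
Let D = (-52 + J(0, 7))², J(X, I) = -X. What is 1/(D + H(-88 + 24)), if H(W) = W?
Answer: 1/2640 ≈ 0.00037879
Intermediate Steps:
D = 2704 (D = (-52 - 1*0)² = (-52 + 0)² = (-52)² = 2704)
1/(D + H(-88 + 24)) = 1/(2704 + (-88 + 24)) = 1/(2704 - 64) = 1/2640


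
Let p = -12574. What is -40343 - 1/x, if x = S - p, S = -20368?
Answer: -314433341/7794 ≈ -40343.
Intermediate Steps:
x = -7794 (x = -20368 - 1*(-12574) = -20368 + 12574 = -7794)
-40343 - 1/x = -40343 - 1/(-7794) = -40343 - 1*(-1/7794) = -40343 + 1/7794 = -314433341/7794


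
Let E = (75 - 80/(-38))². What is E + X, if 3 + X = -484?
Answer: 1970418/361 ≈ 5458.2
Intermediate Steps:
X = -487 (X = -3 - 484 = -487)
E = 2146225/361 (E = (75 - 80*(-1/38))² = (75 + 40/19)² = (1465/19)² = 2146225/361 ≈ 5945.2)
E + X = 2146225/361 - 487 = 1970418/361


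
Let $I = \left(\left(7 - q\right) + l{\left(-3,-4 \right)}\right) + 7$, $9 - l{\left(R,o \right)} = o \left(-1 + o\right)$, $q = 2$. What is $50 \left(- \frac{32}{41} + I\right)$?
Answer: $\frac{450}{41} \approx 10.976$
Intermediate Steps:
$l{\left(R,o \right)} = 9 - o \left(-1 + o\right)$
$I = 1$ ($I = \left(\left(7 - 2\right) - 11\right) + 7 = \left(5 - 11\right) + 7 = -6 + 7 = 1$)
$50 \left(- \frac{32}{41} + I\right) = 50 \left(- \frac{32}{41} + 1\right) = 50 \cdot \frac{9}{41} = \frac{450}{41}$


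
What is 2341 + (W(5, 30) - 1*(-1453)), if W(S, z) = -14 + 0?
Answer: 3780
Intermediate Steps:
W(S, z) = -14
2341 + (W(5, 30) - 1*(-1453)) = 2341 + (-14 - 1*(-1453)) = 2341 + (-14 + 1453) = 2341 + 1439 = 3780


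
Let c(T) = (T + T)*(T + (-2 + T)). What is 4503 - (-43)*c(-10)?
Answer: 23423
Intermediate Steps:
c(T) = 2*T*(-2 + 2*T) (c(T) = (2*T)*(-2 + 2*T) = 2*T*(-2 + 2*T))
4503 - (-43)*c(-10) = 4503 - (-43)*4*(-10)*(-1 - 10) = 4503 - (-43)*4*(-10)*(-11) = 4503 - (-43)*440 = 4503 - 1*(-18920) = 4503 + 18920 = 23423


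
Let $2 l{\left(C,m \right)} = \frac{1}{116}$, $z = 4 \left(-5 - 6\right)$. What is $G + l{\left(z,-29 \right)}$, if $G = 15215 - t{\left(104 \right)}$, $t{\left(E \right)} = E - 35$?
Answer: $\frac{3513873}{232} \approx 15146.0$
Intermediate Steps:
$z = -44$ ($z = 4 \left(-11\right) = -44$)
$t{\left(E \right)} = -35 + E$
$l{\left(C,m \right)} = \frac{1}{232}$ ($l{\left(C,m \right)} = \frac{1}{2 \cdot 116} = \frac{1}{2} \cdot \frac{1}{116} = \frac{1}{232}$)
$G = 15146$ ($G = 15215 - \left(-35 + 104\right) = 15215 - 69 = 15146$)
$G + l{\left(z,-29 \right)} = 15146 + \frac{1}{232} = \frac{3513873}{232}$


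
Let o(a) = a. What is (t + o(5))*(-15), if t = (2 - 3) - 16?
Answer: 180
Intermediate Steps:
t = -17 (t = -1 - 16 = -17)
(t + o(5))*(-15) = (-17 + 5)*(-15) = -12*(-15) = 180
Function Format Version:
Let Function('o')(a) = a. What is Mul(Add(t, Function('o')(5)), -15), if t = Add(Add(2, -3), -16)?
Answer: 180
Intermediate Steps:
t = -17 (t = Add(-1, -16) = -17)
Mul(Add(t, Function('o')(5)), -15) = Mul(Add(-17, 5), -15) = Mul(-12, -15) = 180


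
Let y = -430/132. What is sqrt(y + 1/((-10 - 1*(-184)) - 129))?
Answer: I*sqrt(352330)/330 ≈ 1.7987*I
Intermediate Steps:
y = -215/66 (y = -430*1/132 = -215/66 ≈ -3.2576)
sqrt(y + 1/((-10 - 1*(-184)) - 129)) = sqrt(-215/66 + 1/((-10 - 1*(-184)) - 129)) = sqrt(-215/66 + 1/((-10 + 184) - 129)) = sqrt(-215/66 + 1/(174 - 129)) = sqrt(-215/66 + 1/45) = sqrt(-3203/990) = I*sqrt(352330)/330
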